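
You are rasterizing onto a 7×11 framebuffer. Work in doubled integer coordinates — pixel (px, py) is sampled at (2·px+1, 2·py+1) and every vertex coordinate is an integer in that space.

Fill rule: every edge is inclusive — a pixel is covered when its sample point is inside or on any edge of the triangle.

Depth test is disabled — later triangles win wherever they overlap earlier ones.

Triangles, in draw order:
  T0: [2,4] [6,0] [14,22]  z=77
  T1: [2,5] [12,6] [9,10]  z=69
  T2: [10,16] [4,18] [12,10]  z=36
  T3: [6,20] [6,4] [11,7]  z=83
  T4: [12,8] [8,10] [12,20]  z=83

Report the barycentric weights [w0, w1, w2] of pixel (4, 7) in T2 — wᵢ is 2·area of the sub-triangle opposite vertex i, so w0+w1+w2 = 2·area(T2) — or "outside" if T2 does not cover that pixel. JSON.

T0:
  2·area = 120
  edge (2, 4)→(6, 0): d=(4,-4) inclusive
  edge (6, 0)→(14, 22): d=(8,22) inclusive
  edge (14, 22)→(2, 4): d=(-12,-18) inclusive
    (2,0)@(5, 1): e=[0,30,90] → X  [on edge]
    (3,0)@(7, 1): e=[8,-14,126] → .
    (1,1)@(3, 3): e=[0,90,30] → X  [on edge]
    (3,1)@(7, 3): e=[16,2,102] → X
    (4,1)@(9, 3): e=[24,-42,138] → .
    (0,2)@(1, 5): e=[0,150,-30] → .  [on edge]
    (1,2)@(3, 5): e=[8,106,6] → X
    (4,2)@(9, 5): e=[32,-26,114] → .
    (1,3)@(3, 7): e=[16,122,-18] → .
    (2,3)@(5, 7): e=[24,78,18] → X
    (4,3)@(9, 7): e=[40,-10,90] → .
    (2,4)@(5, 9): e=[32,94,-6] → .
  covered (16 px):
    . . X . . . .
    . X X X . . .
    . X X X . . .
    . . X X . . .
    . . . X X . .
    . . . X X . .
    . . . . X . .
    . . . . . X .
    . . . . . X .
    . . . . . . .
    . . . . . . .
T1:
  2·area = 43
  edge (2, 5)→(12, 6): d=(10,1) inclusive
  edge (12, 6)→(9, 10): d=(-3,4) inclusive
  edge (9, 10)→(2, 5): d=(-7,-5) inclusive
    (2,3)@(5, 7): e=[17,25,1] → X
    (3,3)@(7, 7): e=[15,17,11] → X
    (4,3)@(9, 7): e=[13,9,21] → X
    (5,3)@(11, 7): e=[11,1,31] → X
    (6,3)@(13, 7): e=[9,-7,41] → .
    (2,4)@(5, 9): e=[37,19,-13] → .
    (3,4)@(7, 9): e=[35,11,-3] → .
    (4,4)@(9, 9): e=[33,3,7] → X
    (5,4)@(11, 9): e=[31,-5,17] → .
    (4,5)@(9, 11): e=[53,-3,-7] → .
  covered (5 px):
    . . . . . . .
    . . . . . . .
    . . . . . . .
    . . X X X X .
    . . . . X . .
    . . . . . . .
    . . . . . . .
    . . . . . . .
    . . . . . . .
    . . . . . . .
    . . . . . . .
T2:
  2·area = 32
  edge (10, 16)→(4, 18): d=(-6,2) inclusive
  edge (4, 18)→(12, 10): d=(8,-8) inclusive
  edge (12, 10)→(10, 16): d=(-2,6) inclusive
    (6,3)@(13, 7): e=[48,-16,0] → .  [on edge]
    (6,4)@(13, 9): e=[36,0,-4] → .  [on edge]
    (5,5)@(11, 11): e=[28,0,4] → X  [on edge]
    (6,5)@(13, 11): e=[24,16,-8] → .
    (4,6)@(9, 13): e=[20,0,12] → X  [on edge]
    (5,6)@(11, 13): e=[16,16,0] → X  [on edge]
    (6,6)@(13, 13): e=[12,32,-12] → .
    (3,7)@(7, 15): e=[12,0,20] → X  [on edge]
    (5,7)@(11, 15): e=[4,32,-4] → .
    (6,7)@(13, 15): e=[0,48,-16] → .  [on edge]
    (2,8)@(5, 17): e=[4,0,28] → X  [on edge]
    (3,8)@(7, 17): e=[0,16,16] → X  [on edge]
    (0,9)@(1, 19): e=[0,-16,48] → .  [on edge]
    (1,9)@(3, 19): e=[-4,0,36] → .  [on edge]
    (4,9)@(9, 19): e=[-16,48,0] → .  [on edge]
    (0,10)@(1, 21): e=[-12,0,44] → .  [on edge]
  covered (7 px):
    . . . . . . .
    . . . . . . .
    . . . . . . .
    . . . . . . .
    . . . . . . .
    . . . . . X .
    . . . . X X .
    . . . X X . .
    . . X X . . .
    . . . . . . .
    . . . . . . .
T3:
  2·area = 80
  edge (6, 20)→(6, 4): d=(0,-16) inclusive
  edge (6, 4)→(11, 7): d=(5,3) inclusive
  edge (11, 7)→(6, 20): d=(-5,13) inclusive
    (0,0)@(1, 1): e=[-80,0,160] → .  [on edge]
    (3,2)@(7, 5): e=[16,2,62] → X
    (4,2)@(9, 5): e=[48,-4,36] → .
    (3,3)@(7, 7): e=[16,12,52] → X
    (4,3)@(9, 7): e=[48,6,26] → X
    (5,3)@(11, 7): e=[80,0,0] → X  [on edge]
    (6,3)@(13, 7): e=[112,-6,-26] → .
    (3,4)@(7, 9): e=[16,22,42] → X
    (5,4)@(11, 9): e=[80,10,-10] → .
    (3,5)@(7, 11): e=[16,32,32] → X
    (5,5)@(11, 11): e=[80,20,-20] → .
    (3,6)@(7, 13): e=[16,42,22] → X
  covered (11 px):
    . . . . . . .
    . . . . . . .
    . . . X . . .
    . . . X X X .
    . . . X X . .
    . . . X X . .
    . . . X . . .
    . . . X . . .
    . . . X . . .
    . . . . . . .
    . . . . . . .
T4:
  2·area = 48  (B↔C swapped to make it positive)
  edge (12, 8)→(12, 20): d=(0,12) inclusive
  edge (12, 20)→(8, 10): d=(-4,-10) inclusive
  edge (8, 10)→(12, 8): d=(4,-2) inclusive
    (5,4)@(11, 9): e=[12,34,2] → X
    (6,4)@(13, 9): e=[-12,54,6] → .
    (4,5)@(9, 11): e=[36,6,6] → X
    (6,5)@(13, 11): e=[-12,46,14] → .
    (4,6)@(9, 13): e=[36,-2,14] → .
    (5,6)@(11, 13): e=[12,18,18] → X
    (6,6)@(13, 13): e=[-12,38,22] → .
    (5,7)@(11, 15): e=[12,10,26] → X
    (6,7)@(13, 15): e=[-12,30,30] → .
    (5,8)@(11, 17): e=[12,2,34] → X
    (6,8)@(13, 17): e=[-12,22,38] → .
    (5,9)@(11, 19): e=[12,-6,42] → .
  covered (6 px):
    . . . . . . .
    . . . . . . .
    . . . . . . .
    . . . . . . .
    . . . . . X .
    . . . . X X .
    . . . . . X .
    . . . . . X .
    . . . . . X .
    . . . . . . .
    . . . . . . .

Result: [16,8,8]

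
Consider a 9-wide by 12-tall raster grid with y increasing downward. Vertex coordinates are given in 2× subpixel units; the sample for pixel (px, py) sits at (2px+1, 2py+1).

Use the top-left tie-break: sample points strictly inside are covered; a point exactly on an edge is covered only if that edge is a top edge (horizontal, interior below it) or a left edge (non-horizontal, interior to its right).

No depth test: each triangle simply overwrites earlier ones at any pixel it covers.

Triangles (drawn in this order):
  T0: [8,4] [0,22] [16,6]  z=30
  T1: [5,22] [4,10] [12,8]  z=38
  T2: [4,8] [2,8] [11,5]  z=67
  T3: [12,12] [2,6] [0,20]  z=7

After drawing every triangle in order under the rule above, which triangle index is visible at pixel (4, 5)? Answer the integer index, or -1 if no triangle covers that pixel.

T0:
  2·area = 160  (B↔C swapped to make it positive)
  edge (8, 4)→(16, 6): d=(8,2) right/bottom  bias=-1
  edge (16, 6)→(0, 22): d=(-16,16) right/bottom  bias=-1
  edge (0, 22)→(8, 4): d=(8,-18) top-left  bias=+0
    (4,2)@(9, 5): e=[6,128,26] → █
    (5,2)@(11, 5): e=[2,96,62] → █
    (6,2)@(13, 5): e=[-2,64,98] → ·
    (8,2)@(17, 5): e=[-10,0,170] → ·  [on edge]
    (3,3)@(7, 7): e=[26,128,6] → █
    (6,3)@(13, 7): e=[14,32,114] → █
    (7,3)@(15, 7): e=[10,0,150] → ·  [on edge]
    (3,4)@(7, 9): e=[42,96,22] → █
    (6,4)@(13, 9): e=[30,0,130] → ·  [on edge]
    (2,5)@(5, 11): e=[62,96,2] → █
    (5,5)@(11, 11): e=[50,0,110] → ·  [on edge]
    (2,6)@(5, 13): e=[78,64,18] → █
    (4,6)@(9, 13): e=[70,0,90] → ·  [on edge]
    (3,7)@(7, 15): e=[90,0,70] → ·  [on edge]
    (2,8)@(5, 17): e=[110,0,50] → ·  [on edge]
    (1,9)@(3, 19): e=[130,0,30] → ·  [on edge]
    (0,10)@(1, 21): e=[150,0,10] → ·  [on edge]
  covered (16 px):
    · · · · · · · · ·
    · · · · · · · · ·
    · · · · █ █ · · ·
    · · · █ █ █ █ · ·
    · · · █ █ █ · · ·
    · · █ █ █ · · · ·
    · · █ █ · · · · ·
    · · █ · · · · · ·
    · █ · · · · · · ·
    · · · · · · · · ·
    · · · · · · · · ·
    · · · · · · · · ·
T1:
  2·area = 98
  edge (5, 22)→(4, 10): d=(-1,-12) top-left  bias=+0
  edge (4, 10)→(12, 8): d=(8,-2) top-left  bias=+0
  edge (12, 8)→(5, 22): d=(-7,14) right/bottom  bias=-1
    (4,4)@(9, 9): e=[61,2,35] → █
    (5,4)@(11, 9): e=[85,6,7] → █
    (6,4)@(13, 9): e=[109,10,-21] → ·
    (2,5)@(5, 11): e=[11,10,77] → █
    (3,5)@(7, 11): e=[35,14,49] → █
    (5,5)@(11, 11): e=[83,22,-7] → ·
    (2,6)@(5, 13): e=[9,26,63] → █
    (5,6)@(11, 13): e=[81,38,-21] → ·
    (2,7)@(5, 15): e=[7,42,49] → █
    (4,7)@(9, 15): e=[55,50,-7] → ·
    (2,8)@(5, 17): e=[5,58,35] → █
    (4,8)@(9, 17): e=[53,66,-21] → ·
  covered (14 px):
    · · · · · · · · ·
    · · · · · · · · ·
    · · · · · · · · ·
    · · · · · · · · ·
    · · · · █ █ · · ·
    · · █ █ █ · · · ·
    · · █ █ █ · · · ·
    · · █ █ · · · · ·
    · · █ █ · · · · ·
    · · █ · · · · · ·
    · · █ · · · · · ·
    · · · · · · · · ·
T2:
  2·area = 6
  edge (4, 8)→(2, 8): d=(-2,0) right/bottom  bias=-1
  edge (2, 8)→(11, 5): d=(9,-3) top-left  bias=+0
  edge (11, 5)→(4, 8): d=(-7,3) right/bottom  bias=-1
    (8,1)@(17, 3): e=[10,0,-4] → ·  [on edge]
    (5,2)@(11, 5): e=[6,0,0] → ·  [on edge]
    (2,3)@(5, 7): e=[2,0,4] → █  [on edge]
    (3,3)@(7, 7): e=[2,6,-2] → ·
    (2,4)@(5, 9): e=[-2,18,-10] → ·
  covered (1 px):
    · · · · · · · · ·
    · · · · · · · · ·
    · · · · · · · · ·
    · · █ · · · · · ·
    · · · · · · · · ·
    · · · · · · · · ·
    · · · · · · · · ·
    · · · · · · · · ·
    · · · · · · · · ·
    · · · · · · · · ·
    · · · · · · · · ·
    · · · · · · · · ·
T3:
  2·area = 152  (B↔C swapped to make it positive)
  edge (12, 12)→(0, 20): d=(-12,8) right/bottom  bias=-1
  edge (0, 20)→(2, 6): d=(2,-14) top-left  bias=+0
  edge (2, 6)→(12, 12): d=(10,6) right/bottom  bias=-1
    (1,3)@(3, 7): e=[132,16,4] → █
    (2,3)@(5, 7): e=[116,44,-8] → ·
    (1,4)@(3, 9): e=[108,20,24] → █
    (2,4)@(5, 9): e=[92,48,12] → █
    (3,4)@(7, 9): e=[76,76,0] → ·  [on edge]
    (1,5)@(3, 11): e=[84,24,44] → █
    (3,5)@(7, 11): e=[52,80,20] → █
    (4,5)@(9, 11): e=[36,108,8] → █
    (5,5)@(11, 11): e=[20,136,-4] → ·
    (0,6)@(1, 13): e=[76,0,76] → █  [on edge]
    (5,6)@(11, 13): e=[-4,140,16] → ·
    (0,7)@(1, 15): e=[52,4,96] → █
    (8,7)@(17, 15): e=[-76,228,0] → ·  [on edge]
  covered (19 px):
    · · · · · · · · ·
    · · · · · · · · ·
    · · · · · · · · ·
    · █ · · · · · · ·
    · █ █ · · · · · ·
    · █ █ █ █ · · · ·
    █ █ █ █ █ · · · ·
    █ █ █ █ · · · · ·
    █ █ · · · · · · ·
    █ · · · · · · · ·
    · · · · · · · · ·
    · · · · · · · · ·

Z-buffer (winner per pixel, '.' = empty):
  . . . . . . . . .
  . . . . . . . . .
  . . . . 0 0 . . .
  . 3 2 0 0 0 0 . .
  . 3 3 0 1 1 . . .
  . 3 3 3 3 . . . .
  3 3 3 3 3 . . . .
  3 3 3 3 . . . . .
  3 3 1 1 . . . . .
  3 . 1 . . . . . .
  . . 1 . . . . . .
  . . . . . . . . .

Final: 3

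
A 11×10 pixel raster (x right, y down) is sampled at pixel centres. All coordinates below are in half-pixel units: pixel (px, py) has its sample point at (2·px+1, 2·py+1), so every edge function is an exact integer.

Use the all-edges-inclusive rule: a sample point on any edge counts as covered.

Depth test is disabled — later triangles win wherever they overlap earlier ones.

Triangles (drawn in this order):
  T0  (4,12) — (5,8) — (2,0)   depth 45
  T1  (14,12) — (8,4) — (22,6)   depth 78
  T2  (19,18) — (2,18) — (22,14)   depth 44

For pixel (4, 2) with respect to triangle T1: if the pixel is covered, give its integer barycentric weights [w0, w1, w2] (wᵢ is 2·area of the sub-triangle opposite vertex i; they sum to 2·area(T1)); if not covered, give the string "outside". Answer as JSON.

T0:
  2·area = 20  (B↔C swapped to make it positive)
  edge (4, 12)→(2, 0): d=(-2,-12) inclusive
  edge (2, 0)→(5, 8): d=(3,8) inclusive
  edge (5, 8)→(4, 12): d=(-1,4) inclusive
    (1,1)@(3, 3): e=[6,1,13] → #
    (2,1)@(5, 3): e=[30,-15,5] → ·
    (1,2)@(3, 5): e=[2,7,11] → #
    (2,2)@(5, 5): e=[26,-9,3] → ·
    (1,3)@(3, 7): e=[-2,13,9] → ·
  covered (2 px):
    · · · · · · · · · · ·
    · # · · · · · · · · ·
    · # · · · · · · · · ·
    · · · · · · · · · · ·
    · · · · · · · · · · ·
    · · · · · · · · · · ·
    · · · · · · · · · · ·
    · · · · · · · · · · ·
    · · · · · · · · · · ·
    · · · · · · · · · · ·
T1:
  2·area = 100
  edge (14, 12)→(8, 4): d=(-6,-8) inclusive
  edge (8, 4)→(22, 6): d=(14,2) inclusive
  edge (22, 6)→(14, 12): d=(-8,6) inclusive
    (0,1)@(1, 3): e=[-50,0,150] → ·  [on edge]
    (4,2)@(9, 5): e=[2,12,86] → #
    (5,2)@(11, 5): e=[18,8,74] → #
    (6,2)@(13, 5): e=[34,4,62] → #
    (7,2)@(15, 5): e=[50,0,50] → #  [on edge]
    (8,2)@(17, 5): e=[66,-4,38] → ·
    (4,3)@(9, 7): e=[-10,40,70] → ·
    (5,3)@(11, 7): e=[6,36,58] → #
    (8,3)@(17, 7): e=[54,24,22] → #
    (9,3)@(19, 7): e=[70,20,10] → #
    (10,3)@(21, 7): e=[86,16,-2] → ·
    (5,4)@(11, 9): e=[-6,64,42] → ·
  covered (13 px):
    · · · · · · · · · · ·
    · · · · · · · · · · ·
    · · · · # # # # · · ·
    · · · · · # # # # # ·
    · · · · · · # # # · ·
    · · · · · · · # · · ·
    · · · · · · · · · · ·
    · · · · · · · · · · ·
    · · · · · · · · · · ·
    · · · · · · · · · · ·
T2:
  2·area = 68
  edge (19, 18)→(2, 18): d=(-17,0) inclusive
  edge (2, 18)→(22, 14): d=(20,-4) inclusive
  edge (22, 14)→(19, 18): d=(-3,4) inclusive
    (8,7)@(17, 15): e=[51,0,17] → #  [on edge]
    (9,7)@(19, 15): e=[51,8,9] → #
    (10,7)@(21, 15): e=[51,16,1] → #
    (3,8)@(7, 17): e=[17,0,51] → #  [on edge]
    (4,8)@(9, 17): e=[17,8,43] → #
    (5,8)@(11, 17): e=[17,16,35] → #
    (6,8)@(13, 17): e=[17,24,27] → #
    (7,8)@(15, 17): e=[17,32,19] → #
    (10,8)@(21, 17): e=[17,56,-5] → ·
    (3,9)@(7, 19): e=[-17,40,45] → ·
    (4,9)@(9, 19): e=[-17,48,37] → ·
    (5,9)@(11, 19): e=[-17,56,29] → ·
  covered (10 px):
    · · · · · · · · · · ·
    · · · · · · · · · · ·
    · · · · · · · · · · ·
    · · · · · · · · · · ·
    · · · · · · · · · · ·
    · · · · · · · · · · ·
    · · · · · · · · · · ·
    · · · · · · · · # # #
    · · · # # # # # # # ·
    · · · · · · · · · · ·

Result: [12,86,2]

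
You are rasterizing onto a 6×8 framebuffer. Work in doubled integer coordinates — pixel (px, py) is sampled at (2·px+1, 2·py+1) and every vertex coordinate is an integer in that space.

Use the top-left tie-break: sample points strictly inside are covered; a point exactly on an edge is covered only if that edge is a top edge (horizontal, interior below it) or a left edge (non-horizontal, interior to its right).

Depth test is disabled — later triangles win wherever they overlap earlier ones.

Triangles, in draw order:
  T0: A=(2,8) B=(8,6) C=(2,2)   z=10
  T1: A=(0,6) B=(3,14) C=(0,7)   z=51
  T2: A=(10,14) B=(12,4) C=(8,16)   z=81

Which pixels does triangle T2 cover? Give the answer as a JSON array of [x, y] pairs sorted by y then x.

T0:
  2·area = 36  (B↔C swapped to make it positive)
  edge (2, 8)→(2, 2): d=(0,-6) top-left  bias=+0
  edge (2, 2)→(8, 6): d=(6,4) right/bottom  bias=-1
  edge (8, 6)→(2, 8): d=(-6,2) right/bottom  bias=-1
    (1,1)@(3, 3): e=[6,2,28] → X
    (2,1)@(5, 3): e=[18,-6,24] → .
    (1,2)@(3, 5): e=[6,14,16] → X
    (2,2)@(5, 5): e=[18,6,12] → X
    (3,2)@(7, 5): e=[30,-2,8] → .
    (5,2)@(11, 5): e=[54,-18,0] → .  [on edge]
    (1,3)@(3, 7): e=[6,26,4] → X
    (2,3)@(5, 7): e=[18,18,0] → .  [on edge]
    (1,4)@(3, 9): e=[6,38,-8] → .
  covered (4 px):
    . . . . . .
    . X . . . .
    . X X . . .
    . X . . . .
    . . . . . .
    . . . . . .
    . . . . . .
    . . . . . .
T1:
  2·area = 3
  edge (0, 6)→(3, 14): d=(3,8) right/bottom  bias=-1
  edge (3, 14)→(0, 7): d=(-3,-7) top-left  bias=+0
  edge (0, 7)→(0, 6): d=(0,-1) top-left  bias=+0
    (0,4)@(1, 9): e=[1,1,1] → X
    (1,4)@(3, 9): e=[-15,15,3] → .
    (0,5)@(1, 11): e=[7,-5,1] → .
  covered (1 px):
    . . . . . .
    . . . . . .
    . . . . . .
    . . . . . .
    X . . . . .
    . . . . . .
    . . . . . .
    . . . . . .
T2:
  2·area = 16  (B↔C swapped to make it positive)
  edge (10, 14)→(8, 16): d=(-2,2) right/bottom  bias=-1
  edge (8, 16)→(12, 4): d=(4,-12) top-left  bias=+0
  edge (12, 4)→(10, 14): d=(-2,10) right/bottom  bias=-1
    (5,3)@(11, 7): e=[12,0,4] → X  [on edge]
    (5,4)@(11, 9): e=[8,8,0] → .  [on edge]
    (4,6)@(9, 13): e=[4,0,12] → X  [on edge]
    (5,6)@(11, 13): e=[0,24,-8] → .  [on edge]
    (4,7)@(9, 15): e=[0,8,8] → .  [on edge]
  covered (2 px):
    . . . . . .
    . . . . . .
    . . . . . .
    . . . . . X
    . . . . . .
    . . . . . .
    . . . . X .
    . . . . . .

Result: [[5,3],[4,6]]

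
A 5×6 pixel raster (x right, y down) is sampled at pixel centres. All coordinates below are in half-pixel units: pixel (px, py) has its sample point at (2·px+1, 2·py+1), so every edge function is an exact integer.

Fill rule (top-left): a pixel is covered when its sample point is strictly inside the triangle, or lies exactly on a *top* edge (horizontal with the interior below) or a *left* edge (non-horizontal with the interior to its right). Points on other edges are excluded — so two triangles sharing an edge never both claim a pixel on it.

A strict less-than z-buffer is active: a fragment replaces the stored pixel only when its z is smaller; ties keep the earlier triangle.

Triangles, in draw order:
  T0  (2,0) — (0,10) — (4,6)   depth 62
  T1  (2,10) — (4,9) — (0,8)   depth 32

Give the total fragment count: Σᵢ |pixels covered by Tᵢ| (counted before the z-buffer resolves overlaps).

T0:
  2·area = 32  (B↔C swapped to make it positive)
  edge (2, 0)→(4, 6): d=(2,6) right/bottom  bias=-1
  edge (4, 6)→(0, 10): d=(-4,4) right/bottom  bias=-1
  edge (0, 10)→(2, 0): d=(2,-10) top-left  bias=+0
    (4,0)@(9, 1): e=[-40,0,72] → ·  [on edge]
    (1,1)@(3, 3): e=[0,16,16] → ·  [on edge]
    (3,1)@(7, 3): e=[-24,0,56] → ·  [on edge]
    (0,2)@(1, 5): e=[16,16,0] → #  [on edge]
    (1,2)@(3, 5): e=[4,8,20] → #
    (2,2)@(5, 5): e=[-8,0,40] → ·  [on edge]
    (0,3)@(1, 7): e=[20,8,4] → #
    (1,3)@(3, 7): e=[8,0,24] → ·  [on edge]
    (0,4)@(1, 9): e=[24,0,8] → ·  [on edge]
    (2,4)@(5, 9): e=[0,-16,48] → ·  [on edge]
  covered (3 px):
    · · · · ·
    · · · · ·
    # # · · ·
    # · · · ·
    · · · · ·
    · · · · ·
T1:
  2·area = 6  (B↔C swapped to make it positive)
  edge (2, 10)→(0, 8): d=(-2,-2) top-left  bias=+0
  edge (0, 8)→(4, 9): d=(4,1) right/bottom  bias=-1
  edge (4, 9)→(2, 10): d=(-2,1) right/bottom  bias=-1
    (0,4)@(1, 9): e=[0,3,3] → #  [on edge]
    (1,4)@(3, 9): e=[4,1,1] → #
    (2,4)@(5, 9): e=[8,-1,-1] → ·
    (0,5)@(1, 11): e=[-4,11,-1] → ·
    (1,5)@(3, 11): e=[0,9,-3] → ·  [on edge]
  covered (2 px):
    · · · · ·
    · · · · ·
    · · · · ·
    · · · · ·
    # # · · ·
    · · · · ·

Final: 5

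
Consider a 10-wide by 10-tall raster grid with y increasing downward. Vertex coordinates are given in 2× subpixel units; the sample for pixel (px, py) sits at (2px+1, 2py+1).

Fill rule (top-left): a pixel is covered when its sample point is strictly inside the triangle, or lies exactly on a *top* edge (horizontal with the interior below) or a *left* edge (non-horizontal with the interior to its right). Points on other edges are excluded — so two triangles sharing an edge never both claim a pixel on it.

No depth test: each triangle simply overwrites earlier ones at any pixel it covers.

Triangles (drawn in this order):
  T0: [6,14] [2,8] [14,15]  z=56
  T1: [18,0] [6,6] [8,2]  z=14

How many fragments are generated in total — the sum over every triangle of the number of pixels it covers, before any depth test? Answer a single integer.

T0:
  2·area = 44
  edge (6, 14)→(2, 8): d=(-4,-6) top-left  bias=+0
  edge (2, 8)→(14, 15): d=(12,7) right/bottom  bias=-1
  edge (14, 15)→(6, 14): d=(-8,-1) top-left  bias=+0
    (1,4)@(3, 9): e=[2,5,37] → #
    (2,4)@(5, 9): e=[14,-9,39] → ·
    (1,5)@(3, 11): e=[-6,29,21] → ·
    (2,5)@(5, 11): e=[6,15,23] → #
    (3,5)@(7, 11): e=[18,1,25] → #
    (4,5)@(9, 11): e=[30,-13,27] → ·
    (2,6)@(5, 13): e=[-2,39,7] → ·
    (3,6)@(7, 13): e=[10,25,9] → #
    (4,6)@(9, 13): e=[22,11,11] → #
    (5,6)@(11, 13): e=[34,-3,13] → ·
    (3,7)@(7, 15): e=[2,49,-7] → ·
    (4,7)@(9, 15): e=[14,35,-5] → ·
  covered (5 px):
    · · · · · · · · · ·
    · · · · · · · · · ·
    · · · · · · · · · ·
    · · · · · · · · · ·
    · # · · · · · · · ·
    · · # # · · · · · ·
    · · · # # · · · · ·
    · · · · · · · · · ·
    · · · · · · · · · ·
    · · · · · · · · · ·
T1:
  2·area = 36
  edge (18, 0)→(6, 6): d=(-12,6) right/bottom  bias=-1
  edge (6, 6)→(8, 2): d=(2,-4) top-left  bias=+0
  edge (8, 2)→(18, 0): d=(10,-2) top-left  bias=+0
    (6,0)@(13, 1): e=[18,18,0] → #  [on edge]
    (7,0)@(15, 1): e=[6,26,4] → #
    (8,0)@(17, 1): e=[-6,34,8] → ·
    (1,1)@(3, 3): e=[54,-18,0] → ·  [on edge]
    (4,1)@(9, 3): e=[18,6,12] → #
    (5,1)@(11, 3): e=[6,14,16] → #
    (6,1)@(13, 3): e=[-6,22,20] → ·
    (7,1)@(15, 3): e=[-18,30,24] → ·
    (3,2)@(7, 5): e=[6,2,28] → #
    (4,2)@(9, 5): e=[-6,10,32] → ·
    (5,2)@(11, 5): e=[-18,18,36] → ·
    (3,3)@(7, 7): e=[-18,6,48] → ·
  covered (5 px):
    · · · · · · # # · ·
    · · · · # # · · · ·
    · · · # · · · · · ·
    · · · · · · · · · ·
    · · · · · · · · · ·
    · · · · · · · · · ·
    · · · · · · · · · ·
    · · · · · · · · · ·
    · · · · · · · · · ·
    · · · · · · · · · ·

Result: 10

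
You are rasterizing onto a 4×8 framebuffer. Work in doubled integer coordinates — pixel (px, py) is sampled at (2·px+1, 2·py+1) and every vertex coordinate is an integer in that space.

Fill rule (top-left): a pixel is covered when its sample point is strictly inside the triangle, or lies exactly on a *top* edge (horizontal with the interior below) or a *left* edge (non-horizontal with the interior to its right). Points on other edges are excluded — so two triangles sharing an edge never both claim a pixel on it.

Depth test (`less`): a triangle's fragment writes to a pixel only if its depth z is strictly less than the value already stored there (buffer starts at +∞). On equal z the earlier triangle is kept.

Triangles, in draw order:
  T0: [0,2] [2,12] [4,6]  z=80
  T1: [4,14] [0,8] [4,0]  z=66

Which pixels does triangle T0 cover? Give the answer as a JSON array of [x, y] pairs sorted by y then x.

T0:
  2·area = 32  (B↔C swapped to make it positive)
  edge (0, 2)→(4, 6): d=(4,4) right/bottom  bias=-1
  edge (4, 6)→(2, 12): d=(-2,6) right/bottom  bias=-1
  edge (2, 12)→(0, 2): d=(-2,-10) top-left  bias=+0
    (0,1)@(1, 3): e=[0,24,8] → ·  [on edge]
    (2,1)@(5, 3): e=[-16,0,48] → ·  [on edge]
    (0,2)@(1, 5): e=[8,20,4] → █
    (1,2)@(3, 5): e=[0,8,24] → ·  [on edge]
    (0,3)@(1, 7): e=[16,16,0] → █  [on edge]
    (1,3)@(3, 7): e=[8,4,20] → █
    (2,3)@(5, 7): e=[0,-8,40] → ·  [on edge]
    (0,4)@(1, 9): e=[24,12,-4] → ·
    (1,4)@(3, 9): e=[16,0,16] → ·  [on edge]
    (3,4)@(7, 9): e=[0,-24,56] → ·  [on edge]
    (0,7)@(1, 15): e=[48,0,-16] → ·  [on edge]
  covered (3 px):
    · · · ·
    · · · ·
    █ · · ·
    █ █ · ·
    · · · ·
    · · · ·
    · · · ·
    · · · ·
T1:
  2·area = 56
  edge (4, 14)→(0, 8): d=(-4,-6) top-left  bias=+0
  edge (0, 8)→(4, 0): d=(4,-8) top-left  bias=+0
  edge (4, 0)→(4, 14): d=(0,14) right/bottom  bias=-1
    (1,1)@(3, 3): e=[38,4,14] → █
    (2,1)@(5, 3): e=[50,20,-14] → ·
    (1,2)@(3, 5): e=[30,12,14] → █
    (2,2)@(5, 5): e=[42,28,-14] → ·
    (0,3)@(1, 7): e=[10,4,42] → █
    (2,3)@(5, 7): e=[34,36,-14] → ·
    (0,4)@(1, 9): e=[2,12,42] → █
    (2,4)@(5, 9): e=[26,44,-14] → ·
    (0,5)@(1, 11): e=[-6,20,42] → ·
    (1,5)@(3, 11): e=[6,36,14] → █
    (2,5)@(5, 11): e=[18,52,-14] → ·
    (1,6)@(3, 13): e=[-2,44,14] → ·
  covered (7 px):
    · · · ·
    · █ · ·
    · █ · ·
    █ █ · ·
    █ █ · ·
    · █ · ·
    · · · ·
    · · · ·

Result: [[0,2],[0,3],[1,3]]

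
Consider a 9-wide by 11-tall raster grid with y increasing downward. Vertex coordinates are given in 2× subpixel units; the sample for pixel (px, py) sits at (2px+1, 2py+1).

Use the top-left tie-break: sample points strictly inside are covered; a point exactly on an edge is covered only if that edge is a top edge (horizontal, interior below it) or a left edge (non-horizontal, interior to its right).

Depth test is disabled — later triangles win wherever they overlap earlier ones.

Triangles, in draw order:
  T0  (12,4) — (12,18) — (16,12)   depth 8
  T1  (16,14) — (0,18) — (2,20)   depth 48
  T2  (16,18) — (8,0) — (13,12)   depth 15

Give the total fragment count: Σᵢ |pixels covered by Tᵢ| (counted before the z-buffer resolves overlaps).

T0:
  2·area = 56  (B↔C swapped to make it positive)
  edge (12, 4)→(16, 12): d=(4,8) right/bottom  bias=-1
  edge (16, 12)→(12, 18): d=(-4,6) right/bottom  bias=-1
  edge (12, 18)→(12, 4): d=(0,-14) top-left  bias=+0
    (6,3)@(13, 7): e=[4,38,14] → #
    (7,3)@(15, 7): e=[-12,26,42] → ·
    (6,4)@(13, 9): e=[12,30,14] → #
    (7,4)@(15, 9): e=[-4,18,42] → ·
    (6,5)@(13, 11): e=[20,22,14] → #
    (7,5)@(15, 11): e=[4,10,42] → #
    (8,5)@(17, 11): e=[-12,-2,70] → ·
    (6,6)@(13, 13): e=[28,14,14] → #
    (8,6)@(17, 13): e=[-4,-10,70] → ·
    (6,7)@(13, 15): e=[36,6,14] → #
    (7,7)@(15, 15): e=[20,-6,42] → ·
    (6,8)@(13, 17): e=[44,-2,14] → ·
  covered (7 px):
    · · · · · · · · ·
    · · · · · · · · ·
    · · · · · · · · ·
    · · · · · · # · ·
    · · · · · · # · ·
    · · · · · · # # ·
    · · · · · · # # ·
    · · · · · · # · ·
    · · · · · · · · ·
    · · · · · · · · ·
    · · · · · · · · ·
T1:
  2·area = 40  (B↔C swapped to make it positive)
  edge (16, 14)→(2, 20): d=(-14,6) right/bottom  bias=-1
  edge (2, 20)→(0, 18): d=(-2,-2) top-left  bias=+0
  edge (0, 18)→(16, 14): d=(16,-4) top-left  bias=+0
    (6,7)@(13, 15): e=[4,32,4] → #
    (7,7)@(15, 15): e=[-8,36,12] → ·
    (2,8)@(5, 17): e=[24,12,4] → #
    (3,8)@(7, 17): e=[12,16,12] → #
    (4,8)@(9, 17): e=[0,20,20] → ·  [on edge]
    (6,8)@(13, 17): e=[-24,28,36] → ·
    (0,9)@(1, 19): e=[20,0,20] → #  [on edge]
    (1,9)@(3, 19): e=[8,4,28] → #
    (2,9)@(5, 19): e=[-4,8,36] → ·
    (3,9)@(7, 19): e=[-16,12,44] → ·
    (0,10)@(1, 21): e=[-8,-4,52] → ·
    (1,10)@(3, 21): e=[-20,0,60] → ·  [on edge]
  covered (5 px):
    · · · · · · · · ·
    · · · · · · · · ·
    · · · · · · · · ·
    · · · · · · · · ·
    · · · · · · · · ·
    · · · · · · · · ·
    · · · · · · · · ·
    · · · · · · # · ·
    · · # # · · · · ·
    # # · · · · · · ·
    · · · · · · · · ·
T2:
  2·area = 6  (B↔C swapped to make it positive)
  edge (16, 18)→(13, 12): d=(-3,-6) top-left  bias=+0
  edge (13, 12)→(8, 0): d=(-5,-12) top-left  bias=+0
  edge (8, 0)→(16, 18): d=(8,18) right/bottom  bias=-1
    (5,3)@(11, 7): e=[3,1,2] → #
    (6,3)@(13, 7): e=[15,25,-34] → ·
    (5,4)@(11, 9): e=[-3,-9,18] → ·
  covered (1 px):
    · · · · · · · · ·
    · · · · · · · · ·
    · · · · · · · · ·
    · · · · · # · · ·
    · · · · · · · · ·
    · · · · · · · · ·
    · · · · · · · · ·
    · · · · · · · · ·
    · · · · · · · · ·
    · · · · · · · · ·
    · · · · · · · · ·

Answer: 13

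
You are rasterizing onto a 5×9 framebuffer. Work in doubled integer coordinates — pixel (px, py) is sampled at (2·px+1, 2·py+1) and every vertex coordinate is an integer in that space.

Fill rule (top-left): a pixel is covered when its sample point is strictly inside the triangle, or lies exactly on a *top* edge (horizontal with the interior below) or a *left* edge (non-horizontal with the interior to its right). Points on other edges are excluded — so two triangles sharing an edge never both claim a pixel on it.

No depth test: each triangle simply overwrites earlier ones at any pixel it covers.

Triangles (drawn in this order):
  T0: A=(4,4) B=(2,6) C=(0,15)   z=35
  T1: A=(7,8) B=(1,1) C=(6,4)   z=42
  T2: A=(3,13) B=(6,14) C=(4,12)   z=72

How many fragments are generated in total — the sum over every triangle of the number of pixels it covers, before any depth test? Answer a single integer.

T0:
  2·area = 14  (B↔C swapped to make it positive)
  edge (4, 4)→(0, 15): d=(-4,11) right/bottom  bias=-1
  edge (0, 15)→(2, 6): d=(2,-9) top-left  bias=+0
  edge (2, 6)→(4, 4): d=(2,-2) top-left  bias=+0
    (3,0)@(7, 1): e=[-21,35,0] → ·  [on edge]
    (2,1)@(5, 3): e=[-7,21,0] → ·  [on edge]
    (1,2)@(3, 5): e=[7,7,0] → #  [on edge]
    (2,2)@(5, 5): e=[-15,25,4] → ·
    (0,3)@(1, 7): e=[21,-7,0] → ·  [on edge]
    (1,3)@(3, 7): e=[-1,11,4] → ·
    (0,5)@(1, 11): e=[5,1,8] → #
    (1,5)@(3, 11): e=[-17,19,12] → ·
    (0,6)@(1, 13): e=[-3,5,12] → ·
  covered (2 px):
    · · · · ·
    · · · · ·
    · # · · ·
    · · · · ·
    · · · · ·
    # · · · ·
    · · · · ·
    · · · · ·
    · · · · ·
T1:
  2·area = 17
  edge (7, 8)→(1, 1): d=(-6,-7) top-left  bias=+0
  edge (1, 1)→(6, 4): d=(5,3) right/bottom  bias=-1
  edge (6, 4)→(7, 8): d=(1,4) right/bottom  bias=-1
    (0,0)@(1, 1): e=[0,0,17] → ·  [on edge]
    (1,1)@(3, 3): e=[2,4,11] → #
    (2,1)@(5, 3): e=[16,-2,3] → ·
    (1,2)@(3, 5): e=[-10,14,13] → ·
    (2,2)@(5, 5): e=[4,8,5] → #
    (3,2)@(7, 5): e=[18,2,-3] → ·
    (2,3)@(5, 7): e=[-8,18,7] → ·
  covered (2 px):
    · · · · ·
    · # · · ·
    · · # · ·
    · · · · ·
    · · · · ·
    · · · · ·
    · · · · ·
    · · · · ·
    · · · · ·
T2:
  2·area = 4  (B↔C swapped to make it positive)
  edge (3, 13)→(4, 12): d=(1,-1) top-left  bias=+0
  edge (4, 12)→(6, 14): d=(2,2) right/bottom  bias=-1
  edge (6, 14)→(3, 13): d=(-3,-1) top-left  bias=+0
    (4,3)@(9, 7): e=[0,-20,24] → ·  [on edge]
    (0,4)@(1, 9): e=[-6,0,10] → ·  [on edge]
    (3,4)@(7, 9): e=[0,-12,16] → ·  [on edge]
    (1,5)@(3, 11): e=[-2,0,6] → ·  [on edge]
    (2,5)@(5, 11): e=[0,-4,8] → ·  [on edge]
    (1,6)@(3, 13): e=[0,4,0] → #  [on edge]
    (2,6)@(5, 13): e=[2,0,2] → ·  [on edge]
    (0,7)@(1, 15): e=[0,12,-8] → ·  [on edge]
    (1,7)@(3, 15): e=[2,8,-6] → ·
    (3,7)@(7, 15): e=[6,0,-2] → ·  [on edge]
    (4,7)@(9, 15): e=[8,-4,0] → ·  [on edge]
    (4,8)@(9, 17): e=[10,0,-6] → ·  [on edge]
  covered (1 px):
    · · · · ·
    · · · · ·
    · · · · ·
    · · · · ·
    · · · · ·
    · · · · ·
    · # · · ·
    · · · · ·
    · · · · ·

Result: 5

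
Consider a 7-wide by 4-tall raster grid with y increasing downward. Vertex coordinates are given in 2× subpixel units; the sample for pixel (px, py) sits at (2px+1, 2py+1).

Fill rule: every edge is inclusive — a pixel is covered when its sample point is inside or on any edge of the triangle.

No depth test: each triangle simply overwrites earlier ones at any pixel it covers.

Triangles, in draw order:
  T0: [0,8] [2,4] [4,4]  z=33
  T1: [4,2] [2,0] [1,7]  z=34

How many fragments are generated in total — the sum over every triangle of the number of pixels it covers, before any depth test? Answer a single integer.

T0:
  2·area = 8
  edge (0, 8)→(2, 4): d=(2,-4) inclusive
  edge (2, 4)→(4, 4): d=(2,0) inclusive
  edge (4, 4)→(0, 8): d=(-4,4) inclusive
    (3,0)@(7, 1): e=[14,-6,0] → ·  [on edge]
    (2,1)@(5, 3): e=[10,-2,0] → ·  [on edge]
    (1,2)@(3, 5): e=[6,2,0] → █  [on edge]
    (2,2)@(5, 5): e=[14,2,-8] → ·
    (0,3)@(1, 7): e=[2,6,0] → █  [on edge]
    (1,3)@(3, 7): e=[10,6,-8] → ·
  covered (2 px):
    · · · · · · ·
    · · · · · · ·
    · █ · · · · ·
    █ · · · · · ·
T1:
  2·area = 16  (B↔C swapped to make it positive)
  edge (4, 2)→(1, 7): d=(-3,5) inclusive
  edge (1, 7)→(2, 0): d=(1,-7) inclusive
  edge (2, 0)→(4, 2): d=(2,2) inclusive
    (1,0)@(3, 1): e=[8,8,0] → █  [on edge]
    (2,0)@(5, 1): e=[-2,22,-4] → ·
    (1,1)@(3, 3): e=[2,10,4] → █
    (2,1)@(5, 3): e=[-8,24,0] → ·  [on edge]
    (1,2)@(3, 5): e=[-4,12,8] → ·
    (3,2)@(7, 5): e=[-24,40,0] → ·  [on edge]
    (0,3)@(1, 7): e=[0,0,16] → █  [on edge]
    (1,3)@(3, 7): e=[-10,14,12] → ·
    (4,3)@(9, 7): e=[-40,56,0] → ·  [on edge]
  covered (3 px):
    · █ · · · · ·
    · █ · · · · ·
    · · · · · · ·
    █ · · · · · ·

Answer: 5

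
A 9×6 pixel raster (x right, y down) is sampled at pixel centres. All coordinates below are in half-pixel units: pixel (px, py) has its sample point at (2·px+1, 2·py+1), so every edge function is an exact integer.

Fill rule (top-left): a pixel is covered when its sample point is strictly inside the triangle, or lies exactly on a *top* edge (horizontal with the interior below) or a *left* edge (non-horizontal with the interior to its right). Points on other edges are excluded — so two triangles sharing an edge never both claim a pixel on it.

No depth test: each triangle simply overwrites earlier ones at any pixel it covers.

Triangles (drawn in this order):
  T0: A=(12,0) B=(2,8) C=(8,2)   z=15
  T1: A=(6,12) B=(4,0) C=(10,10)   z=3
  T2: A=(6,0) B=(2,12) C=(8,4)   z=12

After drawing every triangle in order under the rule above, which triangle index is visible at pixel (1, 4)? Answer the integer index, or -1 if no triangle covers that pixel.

T0:
  2·area = 12
  edge (12, 0)→(2, 8): d=(-10,8) right/bottom  bias=-1
  edge (2, 8)→(8, 2): d=(6,-6) top-left  bias=+0
  edge (8, 2)→(12, 0): d=(4,-2) top-left  bias=+0
    (4,0)@(9, 1): e=[14,0,-2] → ·  [on edge]
    (3,1)@(7, 3): e=[10,0,2] → #  [on edge]
    (4,1)@(9, 3): e=[-6,12,6] → ·
    (2,2)@(5, 5): e=[6,0,6] → #  [on edge]
    (3,2)@(7, 5): e=[-10,12,10] → ·
    (1,3)@(3, 7): e=[2,0,10] → #  [on edge]
    (2,3)@(5, 7): e=[-14,12,14] → ·
    (0,4)@(1, 9): e=[-2,0,14] → ·  [on edge]
    (1,4)@(3, 9): e=[-18,12,18] → ·
  covered (3 px):
    · · · · · · · · ·
    · · · # · · · · ·
    · · # · · · · · ·
    · # · · · · · · ·
    · · · · · · · · ·
    · · · · · · · · ·
T1:
  2·area = 52
  edge (6, 12)→(4, 0): d=(-2,-12) top-left  bias=+0
  edge (4, 0)→(10, 10): d=(6,10) right/bottom  bias=-1
  edge (10, 10)→(6, 12): d=(-4,2) right/bottom  bias=-1
    (2,1)@(5, 3): e=[6,8,38] → #
    (3,1)@(7, 3): e=[30,-12,34] → ·
    (2,2)@(5, 5): e=[2,20,30] → #
    (3,2)@(7, 5): e=[26,0,26] → ·  [on edge]
    (2,3)@(5, 7): e=[-2,32,22] → ·
    (3,3)@(7, 7): e=[22,12,18] → #
    (4,3)@(9, 7): e=[46,-8,14] → ·
    (3,4)@(7, 9): e=[18,24,10] → #
    (4,4)@(9, 9): e=[42,4,6] → #
    (5,4)@(11, 9): e=[66,-16,2] → ·
    (3,5)@(7, 11): e=[14,36,2] → #
    (4,5)@(9, 11): e=[38,16,-2] → ·
  covered (6 px):
    · · · · · · · · ·
    · · # · · · · · ·
    · · # · · · · · ·
    · · · # · · · · ·
    · · · # # · · · ·
    · · · # · · · · ·
T2:
  2·area = 40  (B↔C swapped to make it positive)
  edge (6, 0)→(8, 4): d=(2,4) right/bottom  bias=-1
  edge (8, 4)→(2, 12): d=(-6,8) right/bottom  bias=-1
  edge (2, 12)→(6, 0): d=(4,-12) top-left  bias=+0
    (2,1)@(5, 3): e=[10,30,0] → #  [on edge]
    (3,1)@(7, 3): e=[2,14,24] → #
    (4,1)@(9, 3): e=[-6,-2,48] → ·
    (2,2)@(5, 5): e=[14,18,8] → #
    (4,2)@(9, 5): e=[-2,-14,56] → ·
    (2,3)@(5, 7): e=[18,6,16] → #
    (3,3)@(7, 7): e=[10,-10,40] → ·
    (1,4)@(3, 9): e=[30,10,0] → #  [on edge]
    (2,4)@(5, 9): e=[22,-6,24] → ·
    (1,5)@(3, 11): e=[34,-2,8] → ·
  covered (6 px):
    · · · · · · · · ·
    · · # # · · · · ·
    · · # # · · · · ·
    · · # · · · · · ·
    · # · · · · · · ·
    · · · · · · · · ·

Z-buffer (winner per pixel, '.' = empty):
  . . . . . . . . .
  . . 2 2 . . . . .
  . . 2 2 . . . . .
  . 0 2 1 . . . . .
  . 2 . 1 1 . . . .
  . . . 1 . . . . .

Result: 2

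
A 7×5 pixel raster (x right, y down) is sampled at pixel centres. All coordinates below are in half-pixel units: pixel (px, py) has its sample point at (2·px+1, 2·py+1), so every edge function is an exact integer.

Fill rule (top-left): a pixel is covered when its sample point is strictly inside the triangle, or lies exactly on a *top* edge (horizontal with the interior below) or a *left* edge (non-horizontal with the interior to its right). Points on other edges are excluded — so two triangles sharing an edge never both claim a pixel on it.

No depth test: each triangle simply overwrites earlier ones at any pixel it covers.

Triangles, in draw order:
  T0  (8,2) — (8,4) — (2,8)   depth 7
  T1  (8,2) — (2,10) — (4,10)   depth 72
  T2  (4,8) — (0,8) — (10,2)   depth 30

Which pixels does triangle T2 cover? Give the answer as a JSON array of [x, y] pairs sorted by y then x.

T0:
  2·area = 12
  edge (8, 2)→(8, 4): d=(0,2) right/bottom  bias=-1
  edge (8, 4)→(2, 8): d=(-6,4) right/bottom  bias=-1
  edge (2, 8)→(8, 2): d=(6,-6) top-left  bias=+0
    (4,0)@(9, 1): e=[-2,14,0] → ·  [on edge]
    (3,1)@(7, 3): e=[2,10,0] → █  [on edge]
    (4,1)@(9, 3): e=[-2,2,12] → ·
    (2,2)@(5, 5): e=[6,6,0] → █  [on edge]
    (3,2)@(7, 5): e=[2,-2,12] → ·
    (1,3)@(3, 7): e=[10,2,0] → █  [on edge]
    (2,3)@(5, 7): e=[6,-6,12] → ·
    (0,4)@(1, 9): e=[14,-2,0] → ·  [on edge]
    (1,4)@(3, 9): e=[10,-10,12] → ·
  covered (3 px):
    · · · · · · ·
    · · · █ · · ·
    · · █ · · · ·
    · █ · · · · ·
    · · · · · · ·
T1:
  2·area = 16  (B↔C swapped to make it positive)
  edge (8, 2)→(4, 10): d=(-4,8) right/bottom  bias=-1
  edge (4, 10)→(2, 10): d=(-2,0) right/bottom  bias=-1
  edge (2, 10)→(8, 2): d=(6,-8) top-left  bias=+0
    (2,3)@(5, 7): e=[4,6,6] → █
    (3,3)@(7, 7): e=[-12,6,22] → ·
    (1,4)@(3, 9): e=[12,2,2] → █
    (2,4)@(5, 9): e=[-4,2,18] → ·
  covered (2 px):
    · · · · · · ·
    · · · · · · ·
    · · · · · · ·
    · · █ · · · ·
    · █ · · · · ·
T2:
  2·area = 24
  edge (4, 8)→(0, 8): d=(-4,0) right/bottom  bias=-1
  edge (0, 8)→(10, 2): d=(10,-6) top-left  bias=+0
  edge (10, 2)→(4, 8): d=(-6,6) right/bottom  bias=-1
    (5,0)@(11, 1): e=[28,-4,0] → ·  [on edge]
    (4,1)@(9, 3): e=[20,4,0] → ·  [on edge]
    (2,2)@(5, 5): e=[12,0,12] → █  [on edge]
    (3,2)@(7, 5): e=[12,12,0] → ·  [on edge]
    (1,3)@(3, 7): e=[4,8,12] → █
    (2,3)@(5, 7): e=[4,20,0] → ·  [on edge]
    (1,4)@(3, 9): e=[-4,28,0] → ·  [on edge]
  covered (2 px):
    · · · · · · ·
    · · · · · · ·
    · · █ · · · ·
    · █ · · · · ·
    · · · · · · ·

Answer: [[2,2],[1,3]]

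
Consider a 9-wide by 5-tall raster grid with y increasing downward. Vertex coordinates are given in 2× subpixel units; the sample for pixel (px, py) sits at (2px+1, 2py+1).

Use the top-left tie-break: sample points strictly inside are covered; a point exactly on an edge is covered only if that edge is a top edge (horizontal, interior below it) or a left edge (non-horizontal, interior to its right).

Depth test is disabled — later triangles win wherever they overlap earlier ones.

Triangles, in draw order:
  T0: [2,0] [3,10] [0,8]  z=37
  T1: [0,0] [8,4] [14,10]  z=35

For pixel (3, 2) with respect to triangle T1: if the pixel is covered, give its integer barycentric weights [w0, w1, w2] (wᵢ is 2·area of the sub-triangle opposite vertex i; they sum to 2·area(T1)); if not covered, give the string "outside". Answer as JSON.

T0:
  2·area = 28
  edge (2, 0)→(3, 10): d=(1,10) right/bottom  bias=-1
  edge (3, 10)→(0, 8): d=(-3,-2) top-left  bias=+0
  edge (0, 8)→(2, 0): d=(2,-8) top-left  bias=+0
    (0,2)@(1, 5): e=[15,11,2] → X
    (1,2)@(3, 5): e=[-5,15,18] → .
    (0,3)@(1, 7): e=[17,5,6] → X
    (1,3)@(3, 7): e=[-3,9,22] → .
    (0,4)@(1, 9): e=[19,-1,10] → .
  covered (2 px):
    . . . . . . . . .
    . . . . . . . . .
    X . . . . . . . .
    X . . . . . . . .
    . . . . . . . . .
T1:
  2·area = 24
  edge (0, 0)→(8, 4): d=(8,4) right/bottom  bias=-1
  edge (8, 4)→(14, 10): d=(6,6) right/bottom  bias=-1
  edge (14, 10)→(0, 0): d=(-14,-10) top-left  bias=+0
    (2,0)@(5, 1): e=[-12,0,36] → .  [on edge]
    (2,1)@(5, 3): e=[4,12,8] → X
    (3,1)@(7, 3): e=[-4,0,28] → .  [on edge]
    (2,2)@(5, 5): e=[20,24,-20] → .
    (3,2)@(7, 5): e=[12,12,0] → X  [on edge]
    (4,2)@(9, 5): e=[4,0,20] → .  [on edge]
    (3,3)@(7, 7): e=[28,24,-28] → .
    (5,3)@(11, 7): e=[12,0,12] → .  [on edge]
    (6,4)@(13, 9): e=[20,0,4] → .  [on edge]
  covered (2 px):
    . . . . . . . . .
    . . X . . . . . .
    . . . X . . . . .
    . . . . . . . . .
    . . . . . . . . .

Final: [12,0,12]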